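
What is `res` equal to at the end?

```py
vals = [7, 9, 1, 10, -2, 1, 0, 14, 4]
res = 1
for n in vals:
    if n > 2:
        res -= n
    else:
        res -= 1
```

-47

n=7: >2, res = 1-7 = -6
n=9: >2, res = (-6)-9 = -15
n=1: not >2, res = (-15)-1 = -16
n=10: >2, res = (-16)-10 = -26
n=-2: not >2, res = (-26)-1 = -27
n=1: not >2, res = (-27)-1 = -28
n=0: not >2, res = (-28)-1 = -29
n=14: >2, res = (-29)-14 = -43
n=4: >2, res = (-43)-4 = -47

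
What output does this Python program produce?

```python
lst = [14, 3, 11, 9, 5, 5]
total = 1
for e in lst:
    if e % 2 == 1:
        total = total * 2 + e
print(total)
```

219

e=14: not odd
e=3: odd, total = 1*2+3 = 5
e=11: odd, total = 5*2+11 = 21
e=9: odd, total = 21*2+9 = 51
e=5: odd, total = 51*2+5 = 107
e=5: odd, total = 107*2+5 = 219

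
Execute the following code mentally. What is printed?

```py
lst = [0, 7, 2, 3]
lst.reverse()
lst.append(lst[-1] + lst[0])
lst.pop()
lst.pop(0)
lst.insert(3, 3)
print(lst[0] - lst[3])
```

-1

reverse → [3, 2, 7, 0]
append lst[-1]+lst[0] = 0+3 = 3 → [3, 2, 7, 0, 3]
pop() removes 3 → [3, 2, 7, 0]
pop(0) removes 3 → [2, 7, 0]
insert 3 at 3 → [2, 7, 0, 3]
lst[0]-lst[3] = 2-3 = -1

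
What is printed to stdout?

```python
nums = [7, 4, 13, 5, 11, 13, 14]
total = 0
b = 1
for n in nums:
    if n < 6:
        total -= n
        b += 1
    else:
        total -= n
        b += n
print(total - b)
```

-128

n=7: not <6, total = 0-7 = -7; b=8
n=4: <6, total = (-7)-4 = -11; b=9
n=13: not <6, total = (-11)-13 = -24; b=22
n=5: <6, total = (-24)-5 = -29; b=23
n=11: not <6, total = (-29)-11 = -40; b=34
n=13: not <6, total = (-40)-13 = -53; b=47
n=14: not <6, total = (-53)-14 = -67; b=61
total-b = (-67)-61 = -128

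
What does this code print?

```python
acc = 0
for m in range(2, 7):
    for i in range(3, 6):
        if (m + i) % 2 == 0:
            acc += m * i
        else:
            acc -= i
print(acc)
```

80

m=2,i=3: odd sum, acc = 0-3 = -3
m=2,i=4: even sum, acc = (-3)+8 = 5
m=2,i=5: odd sum, acc = 5-5 = 0
m=3,i=3: even sum, acc = 0+9 = 9
m=3,i=4: odd sum, acc = 9-4 = 5
m=3,i=5: even sum, acc = 5+15 = 20
m=4,i=3: odd sum, acc = 20-3 = 17
m=4,i=4: even sum, acc = 17+16 = 33
m=4,i=5: odd sum, acc = 33-5 = 28
m=5,i=3: even sum, acc = 28+15 = 43
m=5,i=4: odd sum, acc = 43-4 = 39
m=5,i=5: even sum, acc = 39+25 = 64
m=6,i=3: odd sum, acc = 64-3 = 61
m=6,i=4: even sum, acc = 61+24 = 85
m=6,i=5: odd sum, acc = 85-5 = 80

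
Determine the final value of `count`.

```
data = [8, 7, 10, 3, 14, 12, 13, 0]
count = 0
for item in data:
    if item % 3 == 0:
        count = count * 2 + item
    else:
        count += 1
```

item=8: not %3==0, count = 0+1 = 1
item=7: not %3==0, count = 1+1 = 2
item=10: not %3==0, count = 2+1 = 3
item=3: %3==0, count = 3*2+3 = 9
item=14: not %3==0, count = 9+1 = 10
item=12: %3==0, count = 10*2+12 = 32
item=13: not %3==0, count = 32+1 = 33
item=0: %3==0, count = 33*2+0 = 66

66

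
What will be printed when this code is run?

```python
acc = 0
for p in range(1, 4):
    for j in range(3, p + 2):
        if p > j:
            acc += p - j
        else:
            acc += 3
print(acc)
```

p=2,j=3: not 2>3, acc = 0+3 = 3
p=3,j=3: not 3>3, acc = 3+3 = 6
p=3,j=4: not 3>4, acc = 6+3 = 9

9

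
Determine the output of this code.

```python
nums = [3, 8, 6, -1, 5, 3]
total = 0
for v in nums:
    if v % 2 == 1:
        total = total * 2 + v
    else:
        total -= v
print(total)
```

-79

v=3: odd, total = 0*2+3 = 3
v=8: not odd, total = 3-8 = -5
v=6: not odd, total = (-5)-6 = -11
v=-1: odd, total = (-11)*2+(-1) = -23
v=5: odd, total = (-23)*2+5 = -41
v=3: odd, total = (-41)*2+3 = -79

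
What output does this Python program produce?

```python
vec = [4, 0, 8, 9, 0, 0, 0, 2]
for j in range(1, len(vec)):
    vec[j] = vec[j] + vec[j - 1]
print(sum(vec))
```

127

j=1: vec[1] = 0+4 = 4 → [4, 4, 8, 9, 0, 0, 0, 2]
j=2: vec[2] = 8+4 = 12 → [4, 4, 12, 9, 0, 0, 0, 2]
j=3: vec[3] = 9+12 = 21 → [4, 4, 12, 21, 0, 0, 0, 2]
j=4: vec[4] = 0+21 = 21 → [4, 4, 12, 21, 21, 0, 0, 2]
j=5: vec[5] = 0+21 = 21 → [4, 4, 12, 21, 21, 21, 0, 2]
j=6: vec[6] = 0+21 = 21 → [4, 4, 12, 21, 21, 21, 21, 2]
j=7: vec[7] = 2+21 = 23 → [4, 4, 12, 21, 21, 21, 21, 23]
sum = 127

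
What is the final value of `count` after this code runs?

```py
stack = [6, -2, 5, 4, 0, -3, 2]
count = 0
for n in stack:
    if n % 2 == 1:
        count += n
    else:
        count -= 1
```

-3

n=6: not odd, count = 0-1 = -1
n=-2: not odd, count = (-1)-1 = -2
n=5: odd, count = (-2)+5 = 3
n=4: not odd, count = 3-1 = 2
n=0: not odd, count = 2-1 = 1
n=-3: odd, count = 1+(-3) = -2
n=2: not odd, count = (-2)-1 = -3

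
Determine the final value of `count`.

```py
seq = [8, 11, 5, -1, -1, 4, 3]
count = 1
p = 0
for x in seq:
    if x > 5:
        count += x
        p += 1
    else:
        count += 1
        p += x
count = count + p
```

37

x=8: >5, count = 1+8 = 9; p=1
x=11: >5, count = 9+11 = 20; p=2
x=5: not >5, count = 20+1 = 21; p=7
x=-1: not >5, count = 21+1 = 22; p=6
x=-1: not >5, count = 22+1 = 23; p=5
x=4: not >5, count = 23+1 = 24; p=9
x=3: not >5, count = 24+1 = 25; p=12
count+p = 25+12 = 37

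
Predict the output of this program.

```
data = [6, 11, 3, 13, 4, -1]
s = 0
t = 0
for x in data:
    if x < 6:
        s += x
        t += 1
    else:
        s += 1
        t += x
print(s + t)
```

x=6: not <6, s = 0+1 = 1; t=6
x=11: not <6, s = 1+1 = 2; t=17
x=3: <6, s = 2+3 = 5; t=18
x=13: not <6, s = 5+1 = 6; t=31
x=4: <6, s = 6+4 = 10; t=32
x=-1: <6, s = 10+(-1) = 9; t=33
s+t = 9+33 = 42

42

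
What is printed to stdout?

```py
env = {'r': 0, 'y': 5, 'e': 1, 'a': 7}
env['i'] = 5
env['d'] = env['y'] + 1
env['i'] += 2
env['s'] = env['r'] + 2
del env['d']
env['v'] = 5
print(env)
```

{'r': 0, 'y': 5, 'e': 1, 'a': 7, 'i': 7, 's': 2, 'v': 5}

env['i'] = 5 → {'r': 0, 'y': 5, 'e': 1, 'a': 7, 'i': 5}
env['d'] = env['y']+1 = 6 → {'r': 0, 'y': 5, 'e': 1, 'a': 7, 'i': 5, 'd': 6}
env['i'] = 5+2 = 7 → {'r': 0, 'y': 5, 'e': 1, 'a': 7, 'i': 7, 'd': 6}
env['s'] = env['r']+2 = 2 → {'r': 0, 'y': 5, 'e': 1, 'a': 7, 'i': 7, 'd': 6, 's': 2}
del 'd' → {'r': 0, 'y': 5, 'e': 1, 'a': 7, 'i': 7, 's': 2}
env['v'] = 5 → {'r': 0, 'y': 5, 'e': 1, 'a': 7, 'i': 7, 's': 2, 'v': 5}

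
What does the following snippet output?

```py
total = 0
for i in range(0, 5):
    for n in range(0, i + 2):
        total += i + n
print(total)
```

85

i=0,n=0: total = 0+0 = 0
i=0,n=1: total = 0+1 = 1
i=1,n=0: total = 1+1 = 2
i=1,n=1: total = 2+2 = 4
i=1,n=2: total = 4+3 = 7
i=2,n=0: total = 7+2 = 9
i=2,n=1: total = 9+3 = 12
i=2,n=2: total = 12+4 = 16
i=2,n=3: total = 16+5 = 21
i=3,n=0: total = 21+3 = 24
i=3,n=1: total = 24+4 = 28
i=3,n=2: total = 28+5 = 33
i=3,n=3: total = 33+6 = 39
i=3,n=4: total = 39+7 = 46
i=4,n=0: total = 46+4 = 50
i=4,n=1: total = 50+5 = 55
i=4,n=2: total = 55+6 = 61
i=4,n=3: total = 61+7 = 68
i=4,n=4: total = 68+8 = 76
i=4,n=5: total = 76+9 = 85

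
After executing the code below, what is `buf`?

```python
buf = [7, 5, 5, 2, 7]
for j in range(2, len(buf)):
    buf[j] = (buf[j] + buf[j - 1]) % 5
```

j=2: buf[2] = (5+5)%5 = 0 → [7, 5, 0, 2, 7]
j=3: buf[3] = (2+0)%5 = 2 → [7, 5, 0, 2, 7]
j=4: buf[4] = (7+2)%5 = 4 → [7, 5, 0, 2, 4]

[7, 5, 0, 2, 4]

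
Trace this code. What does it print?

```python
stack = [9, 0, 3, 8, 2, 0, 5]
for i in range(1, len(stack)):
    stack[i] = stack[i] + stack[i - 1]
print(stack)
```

[9, 9, 12, 20, 22, 22, 27]

i=1: stack[1] = 0+9 = 9 → [9, 9, 3, 8, 2, 0, 5]
i=2: stack[2] = 3+9 = 12 → [9, 9, 12, 8, 2, 0, 5]
i=3: stack[3] = 8+12 = 20 → [9, 9, 12, 20, 2, 0, 5]
i=4: stack[4] = 2+20 = 22 → [9, 9, 12, 20, 22, 0, 5]
i=5: stack[5] = 0+22 = 22 → [9, 9, 12, 20, 22, 22, 5]
i=6: stack[6] = 5+22 = 27 → [9, 9, 12, 20, 22, 22, 27]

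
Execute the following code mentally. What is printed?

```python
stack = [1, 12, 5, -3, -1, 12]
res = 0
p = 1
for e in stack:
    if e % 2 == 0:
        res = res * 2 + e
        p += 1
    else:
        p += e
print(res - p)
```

31

e=1: not even; p=2
e=12: even, res = 0*2+12 = 12; p=3
e=5: not even; p=8
e=-3: not even; p=5
e=-1: not even; p=4
e=12: even, res = 12*2+12 = 36; p=5
res-p = 36-5 = 31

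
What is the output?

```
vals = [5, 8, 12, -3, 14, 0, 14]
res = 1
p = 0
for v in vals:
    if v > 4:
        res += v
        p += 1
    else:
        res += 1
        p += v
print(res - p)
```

v=5: >4, res = 1+5 = 6; p=1
v=8: >4, res = 6+8 = 14; p=2
v=12: >4, res = 14+12 = 26; p=3
v=-3: not >4, res = 26+1 = 27; p=0
v=14: >4, res = 27+14 = 41; p=1
v=0: not >4, res = 41+1 = 42; p=1
v=14: >4, res = 42+14 = 56; p=2
res-p = 56-2 = 54

54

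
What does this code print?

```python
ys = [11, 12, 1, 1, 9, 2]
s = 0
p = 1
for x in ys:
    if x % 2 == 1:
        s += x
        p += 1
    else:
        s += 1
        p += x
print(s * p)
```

456

x=11: odd, s = 0+11 = 11; p=2
x=12: not odd, s = 11+1 = 12; p=14
x=1: odd, s = 12+1 = 13; p=15
x=1: odd, s = 13+1 = 14; p=16
x=9: odd, s = 14+9 = 23; p=17
x=2: not odd, s = 23+1 = 24; p=19
s*p = 24*19 = 456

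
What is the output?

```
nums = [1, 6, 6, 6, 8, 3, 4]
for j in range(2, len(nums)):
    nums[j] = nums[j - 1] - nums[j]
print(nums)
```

[1, 6, 0, -6, -14, -17, -21]

j=2: nums[2] = 6-6 = 0 → [1, 6, 0, 6, 8, 3, 4]
j=3: nums[3] = 0-6 = -6 → [1, 6, 0, -6, 8, 3, 4]
j=4: nums[4] = (-6)-8 = -14 → [1, 6, 0, -6, -14, 3, 4]
j=5: nums[5] = (-14)-3 = -17 → [1, 6, 0, -6, -14, -17, 4]
j=6: nums[6] = (-17)-4 = -21 → [1, 6, 0, -6, -14, -17, -21]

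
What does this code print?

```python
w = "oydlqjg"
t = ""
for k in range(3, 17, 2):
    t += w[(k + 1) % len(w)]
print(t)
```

qgyljod

k=3: add w[4]='q' → 'q'
k=5: add w[6]='g' → 'qg'
k=7: add w[1]='y' → 'qgy'
k=9: add w[3]='l' → 'qgyl'
k=11: add w[5]='j' → 'qgylj'
k=13: add w[0]='o' → 'qgyljo'
k=15: add w[2]='d' → 'qgyljod'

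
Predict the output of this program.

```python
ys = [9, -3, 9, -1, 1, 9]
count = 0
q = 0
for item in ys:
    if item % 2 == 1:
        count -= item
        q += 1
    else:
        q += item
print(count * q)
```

item=9: odd, count = 0-9 = -9; q=1
item=-3: odd, count = (-9)-(-3) = -6; q=2
item=9: odd, count = (-6)-9 = -15; q=3
item=-1: odd, count = (-15)-(-1) = -14; q=4
item=1: odd, count = (-14)-1 = -15; q=5
item=9: odd, count = (-15)-9 = -24; q=6
count*q = (-24)*6 = -144

-144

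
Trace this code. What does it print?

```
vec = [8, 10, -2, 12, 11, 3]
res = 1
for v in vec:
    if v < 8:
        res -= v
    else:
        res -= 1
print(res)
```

-4

v=8: not <8, res = 1-1 = 0
v=10: not <8, res = 0-1 = -1
v=-2: <8, res = (-1)-(-2) = 1
v=12: not <8, res = 1-1 = 0
v=11: not <8, res = 0-1 = -1
v=3: <8, res = (-1)-3 = -4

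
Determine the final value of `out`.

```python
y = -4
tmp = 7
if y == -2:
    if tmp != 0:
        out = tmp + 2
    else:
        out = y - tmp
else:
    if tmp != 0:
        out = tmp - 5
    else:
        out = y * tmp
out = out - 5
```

y=-4, tmp=7
y == -2 is False; tmp != 0 is True
→ out = tmp - 5 = 2
out = 2-5 = -3

-3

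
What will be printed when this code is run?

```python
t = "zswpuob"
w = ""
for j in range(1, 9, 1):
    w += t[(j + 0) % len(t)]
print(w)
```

j=1: add t[1]='s' → 's'
j=2: add t[2]='w' → 'sw'
j=3: add t[3]='p' → 'swp'
j=4: add t[4]='u' → 'swpu'
j=5: add t[5]='o' → 'swpuo'
j=6: add t[6]='b' → 'swpuob'
j=7: add t[0]='z' → 'swpuobz'
j=8: add t[1]='s' → 'swpuobzs'

swpuobzs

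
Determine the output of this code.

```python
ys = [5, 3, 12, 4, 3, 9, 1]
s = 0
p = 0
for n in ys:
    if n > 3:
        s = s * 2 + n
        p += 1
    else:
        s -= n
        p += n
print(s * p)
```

814

n=5: >3, s = 0*2+5 = 5; p=1
n=3: not >3, s = 5-3 = 2; p=4
n=12: >3, s = 2*2+12 = 16; p=5
n=4: >3, s = 16*2+4 = 36; p=6
n=3: not >3, s = 36-3 = 33; p=9
n=9: >3, s = 33*2+9 = 75; p=10
n=1: not >3, s = 75-1 = 74; p=11
s*p = 74*11 = 814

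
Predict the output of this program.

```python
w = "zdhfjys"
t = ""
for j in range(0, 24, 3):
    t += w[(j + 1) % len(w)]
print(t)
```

djzfshyd

j=0: add w[1]='d' → 'd'
j=3: add w[4]='j' → 'dj'
j=6: add w[0]='z' → 'djz'
j=9: add w[3]='f' → 'djzf'
j=12: add w[6]='s' → 'djzfs'
j=15: add w[2]='h' → 'djzfsh'
j=18: add w[5]='y' → 'djzfshy'
j=21: add w[1]='d' → 'djzfshyd'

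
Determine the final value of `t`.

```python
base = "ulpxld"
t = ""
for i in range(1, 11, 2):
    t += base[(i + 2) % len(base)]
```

'xdlxd'

i=1: add base[3]='x' → 'x'
i=3: add base[5]='d' → 'xd'
i=5: add base[1]='l' → 'xdl'
i=7: add base[3]='x' → 'xdlx'
i=9: add base[5]='d' → 'xdlxd'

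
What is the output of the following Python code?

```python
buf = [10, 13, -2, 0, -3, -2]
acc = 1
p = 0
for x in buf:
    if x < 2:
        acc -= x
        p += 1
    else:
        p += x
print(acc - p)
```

x=10: not <2; p=10
x=13: not <2; p=23
x=-2: <2, acc = 1-(-2) = 3; p=24
x=0: <2, acc = 3-0 = 3; p=25
x=-3: <2, acc = 3-(-3) = 6; p=26
x=-2: <2, acc = 6-(-2) = 8; p=27
acc-p = 8-27 = -19

-19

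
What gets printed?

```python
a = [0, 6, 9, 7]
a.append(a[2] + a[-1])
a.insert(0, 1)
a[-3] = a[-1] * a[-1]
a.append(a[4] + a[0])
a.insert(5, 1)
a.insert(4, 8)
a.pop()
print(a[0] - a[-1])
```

-15

append a[2]+a[-1] = 9+7 = 16 → [0, 6, 9, 7, 16]
insert 1 at 0 → [1, 0, 6, 9, 7, 16]
a[-3] = a[-1]*a[-1] = 16*16 = 256 → [1, 0, 6, 256, 7, 16]
append a[4]+a[0] = 7+1 = 8 → [1, 0, 6, 256, 7, 16, 8]
insert 1 at 5 → [1, 0, 6, 256, 7, 1, 16, 8]
insert 8 at 4 → [1, 0, 6, 256, 8, 7, 1, 16, 8]
pop() removes 8 → [1, 0, 6, 256, 8, 7, 1, 16]
a[0]-a[-1] = 1-16 = -15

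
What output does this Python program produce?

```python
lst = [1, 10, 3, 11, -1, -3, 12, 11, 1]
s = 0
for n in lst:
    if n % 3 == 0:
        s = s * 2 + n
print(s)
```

18

n=1: not %3==0
n=10: not %3==0
n=3: %3==0, s = 0*2+3 = 3
n=11: not %3==0
n=-1: not %3==0
n=-3: %3==0, s = 3*2+(-3) = 3
n=12: %3==0, s = 3*2+12 = 18
n=11: not %3==0
n=1: not %3==0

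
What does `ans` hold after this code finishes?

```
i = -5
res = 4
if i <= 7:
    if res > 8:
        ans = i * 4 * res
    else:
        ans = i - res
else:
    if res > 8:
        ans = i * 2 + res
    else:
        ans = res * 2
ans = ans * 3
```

-27

i=-5, res=4
i <= 7 is True; res > 8 is False
→ ans = i - res = -9
ans = (-9)*3 = -27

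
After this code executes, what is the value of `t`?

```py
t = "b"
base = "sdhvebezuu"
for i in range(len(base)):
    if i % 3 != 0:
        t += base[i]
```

'bdhebzu'

i=0: skip
i=1: add 'd' → 'bd'
i=2: add 'h' → 'bdh'
i=3: skip
i=4: add 'e' → 'bdhe'
i=5: add 'b' → 'bdheb'
i=6: skip
i=7: add 'z' → 'bdhebz'
i=8: add 'u' → 'bdhebzu'
i=9: skip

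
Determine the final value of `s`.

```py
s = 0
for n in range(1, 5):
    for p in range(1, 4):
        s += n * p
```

60

n=1,p=1: s = 0+1 = 1
n=1,p=2: s = 1+2 = 3
n=1,p=3: s = 3+3 = 6
n=2,p=1: s = 6+2 = 8
n=2,p=2: s = 8+4 = 12
n=2,p=3: s = 12+6 = 18
n=3,p=1: s = 18+3 = 21
n=3,p=2: s = 21+6 = 27
n=3,p=3: s = 27+9 = 36
n=4,p=1: s = 36+4 = 40
n=4,p=2: s = 40+8 = 48
n=4,p=3: s = 48+12 = 60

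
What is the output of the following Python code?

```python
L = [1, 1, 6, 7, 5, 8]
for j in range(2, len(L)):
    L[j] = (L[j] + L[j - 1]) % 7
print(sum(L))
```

13

j=2: L[2] = (6+1)%7 = 0 → [1, 1, 0, 7, 5, 8]
j=3: L[3] = (7+0)%7 = 0 → [1, 1, 0, 0, 5, 8]
j=4: L[4] = (5+0)%7 = 5 → [1, 1, 0, 0, 5, 8]
j=5: L[5] = (8+5)%7 = 6 → [1, 1, 0, 0, 5, 6]
sum = 13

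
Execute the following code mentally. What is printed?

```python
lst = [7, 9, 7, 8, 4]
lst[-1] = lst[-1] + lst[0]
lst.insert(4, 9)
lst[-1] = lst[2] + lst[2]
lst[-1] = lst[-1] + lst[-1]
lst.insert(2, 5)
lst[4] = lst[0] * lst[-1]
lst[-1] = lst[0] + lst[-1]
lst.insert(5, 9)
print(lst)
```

lst[-1] = lst[-1]+lst[0] = 4+7 = 11 → [7, 9, 7, 8, 11]
insert 9 at 4 → [7, 9, 7, 8, 9, 11]
lst[-1] = lst[2]+lst[2] = 7+7 = 14 → [7, 9, 7, 8, 9, 14]
lst[-1] = lst[-1]+lst[-1] = 14+14 = 28 → [7, 9, 7, 8, 9, 28]
insert 5 at 2 → [7, 9, 5, 7, 8, 9, 28]
lst[4] = lst[0]*lst[-1] = 7*28 = 196 → [7, 9, 5, 7, 196, 9, 28]
lst[-1] = lst[0]+lst[-1] = 7+28 = 35 → [7, 9, 5, 7, 196, 9, 35]
insert 9 at 5 → [7, 9, 5, 7, 196, 9, 9, 35]

[7, 9, 5, 7, 196, 9, 9, 35]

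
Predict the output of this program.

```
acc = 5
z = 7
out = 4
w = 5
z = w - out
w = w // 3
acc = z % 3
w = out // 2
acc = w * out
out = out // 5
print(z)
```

1

z = 5-4 = 1
w = 5//3 = 1
acc = 1%3 = 1
w = 4//2 = 2
acc = 2*4 = 8
out = 4//5 = 0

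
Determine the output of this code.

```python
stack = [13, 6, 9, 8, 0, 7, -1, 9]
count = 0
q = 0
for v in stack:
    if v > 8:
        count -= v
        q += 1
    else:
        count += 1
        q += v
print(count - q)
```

-49

v=13: >8, count = 0-13 = -13; q=1
v=6: not >8, count = (-13)+1 = -12; q=7
v=9: >8, count = (-12)-9 = -21; q=8
v=8: not >8, count = (-21)+1 = -20; q=16
v=0: not >8, count = (-20)+1 = -19; q=16
v=7: not >8, count = (-19)+1 = -18; q=23
v=-1: not >8, count = (-18)+1 = -17; q=22
v=9: >8, count = (-17)-9 = -26; q=23
count-q = (-26)-23 = -49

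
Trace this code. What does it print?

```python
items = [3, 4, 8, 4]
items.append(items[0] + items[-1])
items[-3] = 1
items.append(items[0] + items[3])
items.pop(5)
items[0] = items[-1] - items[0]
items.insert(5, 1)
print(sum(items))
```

21

append items[0]+items[-1] = 3+4 = 7 → [3, 4, 8, 4, 7]
items[-3] = 1 → [3, 4, 1, 4, 7]
append items[0]+items[3] = 3+4 = 7 → [3, 4, 1, 4, 7, 7]
pop(5) removes 7 → [3, 4, 1, 4, 7]
items[0] = items[-1]-items[0] = 7-3 = 4 → [4, 4, 1, 4, 7]
insert 1 at 5 → [4, 4, 1, 4, 7, 1]
sum = 21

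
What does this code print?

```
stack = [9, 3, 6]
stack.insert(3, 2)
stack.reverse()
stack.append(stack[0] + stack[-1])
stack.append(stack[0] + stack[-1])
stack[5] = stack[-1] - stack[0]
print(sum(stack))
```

42

insert 2 at 3 → [9, 3, 6, 2]
reverse → [2, 6, 3, 9]
append stack[0]+stack[-1] = 2+9 = 11 → [2, 6, 3, 9, 11]
append stack[0]+stack[-1] = 2+11 = 13 → [2, 6, 3, 9, 11, 13]
stack[5] = stack[-1]-stack[0] = 13-2 = 11 → [2, 6, 3, 9, 11, 11]
sum = 42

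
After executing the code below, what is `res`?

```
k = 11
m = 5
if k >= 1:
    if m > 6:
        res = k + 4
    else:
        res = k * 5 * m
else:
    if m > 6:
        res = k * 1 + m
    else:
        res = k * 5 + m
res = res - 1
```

k=11, m=5
k >= 1 is True; m > 6 is False
→ res = k * 5 * m = 275
res = 275-1 = 274

274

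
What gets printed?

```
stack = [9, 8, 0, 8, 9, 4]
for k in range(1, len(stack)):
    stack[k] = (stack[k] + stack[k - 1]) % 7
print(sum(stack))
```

28

k=1: stack[1] = (8+9)%7 = 3 → [9, 3, 0, 8, 9, 4]
k=2: stack[2] = (0+3)%7 = 3 → [9, 3, 3, 8, 9, 4]
k=3: stack[3] = (8+3)%7 = 4 → [9, 3, 3, 4, 9, 4]
k=4: stack[4] = (9+4)%7 = 6 → [9, 3, 3, 4, 6, 4]
k=5: stack[5] = (4+6)%7 = 3 → [9, 3, 3, 4, 6, 3]
sum = 28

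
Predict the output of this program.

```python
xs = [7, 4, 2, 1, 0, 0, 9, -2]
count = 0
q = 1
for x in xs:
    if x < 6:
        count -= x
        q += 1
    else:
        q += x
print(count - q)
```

x=7: not <6; q=8
x=4: <6, count = 0-4 = -4; q=9
x=2: <6, count = (-4)-2 = -6; q=10
x=1: <6, count = (-6)-1 = -7; q=11
x=0: <6, count = (-7)-0 = -7; q=12
x=0: <6, count = (-7)-0 = -7; q=13
x=9: not <6; q=22
x=-2: <6, count = (-7)-(-2) = -5; q=23
count-q = (-5)-23 = -28

-28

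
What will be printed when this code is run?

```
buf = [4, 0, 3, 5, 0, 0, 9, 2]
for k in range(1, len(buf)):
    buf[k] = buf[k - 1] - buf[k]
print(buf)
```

[4, 4, 1, -4, -4, -4, -13, -15]

k=1: buf[1] = 4-0 = 4 → [4, 4, 3, 5, 0, 0, 9, 2]
k=2: buf[2] = 4-3 = 1 → [4, 4, 1, 5, 0, 0, 9, 2]
k=3: buf[3] = 1-5 = -4 → [4, 4, 1, -4, 0, 0, 9, 2]
k=4: buf[4] = (-4)-0 = -4 → [4, 4, 1, -4, -4, 0, 9, 2]
k=5: buf[5] = (-4)-0 = -4 → [4, 4, 1, -4, -4, -4, 9, 2]
k=6: buf[6] = (-4)-9 = -13 → [4, 4, 1, -4, -4, -4, -13, 2]
k=7: buf[7] = (-13)-2 = -15 → [4, 4, 1, -4, -4, -4, -13, -15]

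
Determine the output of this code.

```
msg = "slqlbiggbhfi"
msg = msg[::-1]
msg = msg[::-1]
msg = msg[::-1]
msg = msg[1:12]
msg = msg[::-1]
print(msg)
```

reverse → 'ifhbggiblqls'
reverse → 'slqlbiggbhfi'
reverse → 'ifhbggiblqls'
slice [1:12] → 'fhbggiblqls'
reverse → 'slqlbiggbhf'

slqlbiggbhf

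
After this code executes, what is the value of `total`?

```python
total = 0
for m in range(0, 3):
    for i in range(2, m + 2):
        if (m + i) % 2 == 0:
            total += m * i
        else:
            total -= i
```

m=1,i=2: odd sum, total = 0-2 = -2
m=2,i=2: even sum, total = (-2)+4 = 2
m=2,i=3: odd sum, total = 2-3 = -1

-1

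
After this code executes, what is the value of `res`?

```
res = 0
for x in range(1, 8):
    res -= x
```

x=1: res = 0-1 = -1
x=2: res = (-1)-2 = -3
x=3: res = (-3)-3 = -6
x=4: res = (-6)-4 = -10
x=5: res = (-10)-5 = -15
x=6: res = (-15)-6 = -21
x=7: res = (-21)-7 = -28

-28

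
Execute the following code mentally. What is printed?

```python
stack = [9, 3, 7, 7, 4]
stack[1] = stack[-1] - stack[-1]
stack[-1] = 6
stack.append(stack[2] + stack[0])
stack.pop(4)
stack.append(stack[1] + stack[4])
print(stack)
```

stack[1] = stack[-1]-stack[-1] = 4-4 = 0 → [9, 0, 7, 7, 4]
stack[-1] = 6 → [9, 0, 7, 7, 6]
append stack[2]+stack[0] = 7+9 = 16 → [9, 0, 7, 7, 6, 16]
pop(4) removes 6 → [9, 0, 7, 7, 16]
append stack[1]+stack[4] = 0+16 = 16 → [9, 0, 7, 7, 16, 16]

[9, 0, 7, 7, 16, 16]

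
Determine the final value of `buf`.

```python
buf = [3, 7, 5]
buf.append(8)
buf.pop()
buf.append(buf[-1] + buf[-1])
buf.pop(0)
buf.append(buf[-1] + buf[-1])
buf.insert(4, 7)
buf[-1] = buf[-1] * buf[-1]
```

[7, 5, 10, 20, 49]

append 8 → [3, 7, 5, 8]
pop() removes 8 → [3, 7, 5]
append buf[-1]+buf[-1] = 5+5 = 10 → [3, 7, 5, 10]
pop(0) removes 3 → [7, 5, 10]
append buf[-1]+buf[-1] = 10+10 = 20 → [7, 5, 10, 20]
insert 7 at 4 → [7, 5, 10, 20, 7]
buf[-1] = buf[-1]*buf[-1] = 7*7 = 49 → [7, 5, 10, 20, 49]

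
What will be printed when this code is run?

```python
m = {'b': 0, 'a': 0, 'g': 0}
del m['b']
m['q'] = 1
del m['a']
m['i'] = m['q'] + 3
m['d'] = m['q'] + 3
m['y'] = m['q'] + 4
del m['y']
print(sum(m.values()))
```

del 'b' → {'a': 0, 'g': 0}
m['q'] = 1 → {'a': 0, 'g': 0, 'q': 1}
del 'a' → {'g': 0, 'q': 1}
m['i'] = m['q']+3 = 4 → {'g': 0, 'q': 1, 'i': 4}
m['d'] = m['q']+3 = 4 → {'g': 0, 'q': 1, 'i': 4, 'd': 4}
m['y'] = m['q']+4 = 5 → {'g': 0, 'q': 1, 'i': 4, 'd': 4, 'y': 5}
del 'y' → {'g': 0, 'q': 1, 'i': 4, 'd': 4}
sum of values = 9

9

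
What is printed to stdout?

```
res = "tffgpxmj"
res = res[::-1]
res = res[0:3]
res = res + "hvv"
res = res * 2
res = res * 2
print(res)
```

jmxhvvjmxhvvjmxhvvjmxhvv

reverse → 'jmxpgfft'
slice [0:3] → 'jmx'
+ 'hvv' → 'jmxhvv'
repeat ×2 → 'jmxhvvjmxhvv'
repeat ×2 → 'jmxhvvjmxhvvjmxhvvjmxhvv'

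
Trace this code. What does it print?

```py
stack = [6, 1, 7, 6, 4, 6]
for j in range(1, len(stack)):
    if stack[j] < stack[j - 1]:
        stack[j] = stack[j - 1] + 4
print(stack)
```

j=1: 1<6, stack[1] = 6+4 = 10 → [6, 10, 7, 6, 4, 6]
j=2: 7<10, stack[2] = 10+4 = 14 → [6, 10, 14, 6, 4, 6]
j=3: 6<14, stack[3] = 14+4 = 18 → [6, 10, 14, 18, 4, 6]
j=4: 4<18, stack[4] = 18+4 = 22 → [6, 10, 14, 18, 22, 6]
j=5: 6<22, stack[5] = 22+4 = 26 → [6, 10, 14, 18, 22, 26]

[6, 10, 14, 18, 22, 26]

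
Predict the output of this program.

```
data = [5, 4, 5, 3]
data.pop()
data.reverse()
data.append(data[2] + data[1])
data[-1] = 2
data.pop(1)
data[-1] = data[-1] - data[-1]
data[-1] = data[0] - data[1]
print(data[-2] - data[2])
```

5

pop() removes 3 → [5, 4, 5]
reverse → [5, 4, 5]
append data[2]+data[1] = 5+4 = 9 → [5, 4, 5, 9]
data[-1] = 2 → [5, 4, 5, 2]
pop(1) removes 4 → [5, 5, 2]
data[-1] = data[-1]-data[-1] = 2-2 = 0 → [5, 5, 0]
data[-1] = data[0]-data[1] = 5-5 = 0 → [5, 5, 0]
data[-2]-data[2] = 5-0 = 5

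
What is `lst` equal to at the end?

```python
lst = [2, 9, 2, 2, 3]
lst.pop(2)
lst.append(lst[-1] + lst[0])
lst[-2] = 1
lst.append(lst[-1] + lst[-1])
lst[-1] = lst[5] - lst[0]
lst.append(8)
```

[2, 9, 2, 1, 5, 8, 8]

pop(2) removes 2 → [2, 9, 2, 3]
append lst[-1]+lst[0] = 3+2 = 5 → [2, 9, 2, 3, 5]
lst[-2] = 1 → [2, 9, 2, 1, 5]
append lst[-1]+lst[-1] = 5+5 = 10 → [2, 9, 2, 1, 5, 10]
lst[-1] = lst[5]-lst[0] = 10-2 = 8 → [2, 9, 2, 1, 5, 8]
append 8 → [2, 9, 2, 1, 5, 8, 8]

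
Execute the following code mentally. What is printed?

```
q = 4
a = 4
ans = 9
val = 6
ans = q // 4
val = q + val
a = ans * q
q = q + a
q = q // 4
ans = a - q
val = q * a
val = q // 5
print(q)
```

ans = 4//4 = 1
val = 4+6 = 10
a = 1*4 = 4
q = 4+4 = 8
q = 8//4 = 2
ans = 4-2 = 2
val = 2*4 = 8
val = 2//5 = 0

2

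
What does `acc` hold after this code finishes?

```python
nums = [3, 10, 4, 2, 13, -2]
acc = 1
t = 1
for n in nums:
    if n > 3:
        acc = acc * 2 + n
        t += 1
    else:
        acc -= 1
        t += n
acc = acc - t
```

51

n=3: not >3, acc = 1-1 = 0; t=4
n=10: >3, acc = 0*2+10 = 10; t=5
n=4: >3, acc = 10*2+4 = 24; t=6
n=2: not >3, acc = 24-1 = 23; t=8
n=13: >3, acc = 23*2+13 = 59; t=9
n=-2: not >3, acc = 59-1 = 58; t=7
acc-t = 58-7 = 51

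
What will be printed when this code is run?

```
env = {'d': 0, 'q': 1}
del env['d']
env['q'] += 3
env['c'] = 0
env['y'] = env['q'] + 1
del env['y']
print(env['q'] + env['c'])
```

4

del 'd' → {'q': 1}
env['q'] = 1+3 = 4 → {'q': 4}
env['c'] = 0 → {'q': 4, 'c': 0}
env['y'] = env['q']+1 = 5 → {'q': 4, 'c': 0, 'y': 5}
del 'y' → {'q': 4, 'c': 0}
env['q']+env['c'] = 4+0 = 4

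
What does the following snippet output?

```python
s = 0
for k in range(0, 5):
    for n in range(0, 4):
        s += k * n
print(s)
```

60

k=0,n=0: s = 0+0 = 0
k=0,n=1: s = 0+0 = 0
k=0,n=2: s = 0+0 = 0
k=0,n=3: s = 0+0 = 0
k=1,n=0: s = 0+0 = 0
k=1,n=1: s = 0+1 = 1
k=1,n=2: s = 1+2 = 3
k=1,n=3: s = 3+3 = 6
k=2,n=0: s = 6+0 = 6
k=2,n=1: s = 6+2 = 8
k=2,n=2: s = 8+4 = 12
k=2,n=3: s = 12+6 = 18
k=3,n=0: s = 18+0 = 18
k=3,n=1: s = 18+3 = 21
k=3,n=2: s = 21+6 = 27
k=3,n=3: s = 27+9 = 36
k=4,n=0: s = 36+0 = 36
k=4,n=1: s = 36+4 = 40
k=4,n=2: s = 40+8 = 48
k=4,n=3: s = 48+12 = 60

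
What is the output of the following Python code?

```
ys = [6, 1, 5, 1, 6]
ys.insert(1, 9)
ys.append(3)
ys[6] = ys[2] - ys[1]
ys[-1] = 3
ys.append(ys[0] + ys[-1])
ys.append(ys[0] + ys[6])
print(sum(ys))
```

49

insert 9 at 1 → [6, 9, 1, 5, 1, 6]
append 3 → [6, 9, 1, 5, 1, 6, 3]
ys[6] = ys[2]-ys[1] = 1-9 = -8 → [6, 9, 1, 5, 1, 6, -8]
ys[-1] = 3 → [6, 9, 1, 5, 1, 6, 3]
append ys[0]+ys[-1] = 6+3 = 9 → [6, 9, 1, 5, 1, 6, 3, 9]
append ys[0]+ys[6] = 6+3 = 9 → [6, 9, 1, 5, 1, 6, 3, 9, 9]
sum = 49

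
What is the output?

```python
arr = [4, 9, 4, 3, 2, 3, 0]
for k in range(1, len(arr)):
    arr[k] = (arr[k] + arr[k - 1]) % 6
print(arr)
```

[4, 1, 5, 2, 4, 1, 1]

k=1: arr[1] = (9+4)%6 = 1 → [4, 1, 4, 3, 2, 3, 0]
k=2: arr[2] = (4+1)%6 = 5 → [4, 1, 5, 3, 2, 3, 0]
k=3: arr[3] = (3+5)%6 = 2 → [4, 1, 5, 2, 2, 3, 0]
k=4: arr[4] = (2+2)%6 = 4 → [4, 1, 5, 2, 4, 3, 0]
k=5: arr[5] = (3+4)%6 = 1 → [4, 1, 5, 2, 4, 1, 0]
k=6: arr[6] = (0+1)%6 = 1 → [4, 1, 5, 2, 4, 1, 1]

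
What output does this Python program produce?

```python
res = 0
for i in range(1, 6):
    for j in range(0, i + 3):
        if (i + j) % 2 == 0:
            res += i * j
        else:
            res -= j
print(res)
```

i=1,j=0: odd sum, res = 0-0 = 0
i=1,j=1: even sum, res = 0+1 = 1
i=1,j=2: odd sum, res = 1-2 = -1
i=1,j=3: even sum, res = (-1)+3 = 2
i=2,j=0: even sum, res = 2+0 = 2
i=2,j=1: odd sum, res = 2-1 = 1
i=2,j=2: even sum, res = 1+4 = 5
i=2,j=3: odd sum, res = 5-3 = 2
i=2,j=4: even sum, res = 2+8 = 10
i=3,j=0: odd sum, res = 10-0 = 10
i=3,j=1: even sum, res = 10+3 = 13
i=3,j=2: odd sum, res = 13-2 = 11
i=3,j=3: even sum, res = 11+9 = 20
i=3,j=4: odd sum, res = 20-4 = 16
i=3,j=5: even sum, res = 16+15 = 31
i=4,j=0: even sum, res = 31+0 = 31
i=4,j=1: odd sum, res = 31-1 = 30
i=4,j=2: even sum, res = 30+8 = 38
i=4,j=3: odd sum, res = 38-3 = 35
i=4,j=4: even sum, res = 35+16 = 51
i=4,j=5: odd sum, res = 51-5 = 46
i=4,j=6: even sum, res = 46+24 = 70
i=5,j=0: odd sum, res = 70-0 = 70
i=5,j=1: even sum, res = 70+5 = 75
i=5,j=2: odd sum, res = 75-2 = 73
i=5,j=3: even sum, res = 73+15 = 88
i=5,j=4: odd sum, res = 88-4 = 84
i=5,j=5: even sum, res = 84+25 = 109
i=5,j=6: odd sum, res = 109-6 = 103
i=5,j=7: even sum, res = 103+35 = 138

138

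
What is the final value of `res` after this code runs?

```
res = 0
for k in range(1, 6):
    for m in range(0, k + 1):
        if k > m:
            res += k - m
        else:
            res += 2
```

k=1,m=0: 1>0, res = 0+1 = 1
k=1,m=1: not 1>1, res = 1+2 = 3
k=2,m=0: 2>0, res = 3+2 = 5
k=2,m=1: 2>1, res = 5+1 = 6
k=2,m=2: not 2>2, res = 6+2 = 8
k=3,m=0: 3>0, res = 8+3 = 11
k=3,m=1: 3>1, res = 11+2 = 13
k=3,m=2: 3>2, res = 13+1 = 14
k=3,m=3: not 3>3, res = 14+2 = 16
k=4,m=0: 4>0, res = 16+4 = 20
k=4,m=1: 4>1, res = 20+3 = 23
k=4,m=2: 4>2, res = 23+2 = 25
k=4,m=3: 4>3, res = 25+1 = 26
k=4,m=4: not 4>4, res = 26+2 = 28
k=5,m=0: 5>0, res = 28+5 = 33
k=5,m=1: 5>1, res = 33+4 = 37
k=5,m=2: 5>2, res = 37+3 = 40
k=5,m=3: 5>3, res = 40+2 = 42
k=5,m=4: 5>4, res = 42+1 = 43
k=5,m=5: not 5>5, res = 43+2 = 45

45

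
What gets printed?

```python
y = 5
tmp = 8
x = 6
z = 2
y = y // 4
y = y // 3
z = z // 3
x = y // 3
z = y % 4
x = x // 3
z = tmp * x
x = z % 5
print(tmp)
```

y = 5//4 = 1
y = 1//3 = 0
z = 2//3 = 0
x = 0//3 = 0
z = 0%4 = 0
x = 0//3 = 0
z = 8*0 = 0
x = 0%5 = 0

8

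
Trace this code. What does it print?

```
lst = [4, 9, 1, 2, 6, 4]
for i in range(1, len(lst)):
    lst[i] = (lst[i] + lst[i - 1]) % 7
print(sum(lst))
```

i=1: lst[1] = (9+4)%7 = 6 → [4, 6, 1, 2, 6, 4]
i=2: lst[2] = (1+6)%7 = 0 → [4, 6, 0, 2, 6, 4]
i=3: lst[3] = (2+0)%7 = 2 → [4, 6, 0, 2, 6, 4]
i=4: lst[4] = (6+2)%7 = 1 → [4, 6, 0, 2, 1, 4]
i=5: lst[5] = (4+1)%7 = 5 → [4, 6, 0, 2, 1, 5]
sum = 18

18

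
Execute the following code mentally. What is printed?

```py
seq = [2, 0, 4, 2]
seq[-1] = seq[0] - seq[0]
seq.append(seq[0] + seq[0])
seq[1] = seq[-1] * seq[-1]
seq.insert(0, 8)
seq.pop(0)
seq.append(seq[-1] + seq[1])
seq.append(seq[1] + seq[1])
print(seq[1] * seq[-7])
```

seq[-1] = seq[0]-seq[0] = 2-2 = 0 → [2, 0, 4, 0]
append seq[0]+seq[0] = 2+2 = 4 → [2, 0, 4, 0, 4]
seq[1] = seq[-1]*seq[-1] = 4*4 = 16 → [2, 16, 4, 0, 4]
insert 8 at 0 → [8, 2, 16, 4, 0, 4]
pop(0) removes 8 → [2, 16, 4, 0, 4]
append seq[-1]+seq[1] = 4+16 = 20 → [2, 16, 4, 0, 4, 20]
append seq[1]+seq[1] = 16+16 = 32 → [2, 16, 4, 0, 4, 20, 32]
seq[1]*seq[-7] = 16*2 = 32

32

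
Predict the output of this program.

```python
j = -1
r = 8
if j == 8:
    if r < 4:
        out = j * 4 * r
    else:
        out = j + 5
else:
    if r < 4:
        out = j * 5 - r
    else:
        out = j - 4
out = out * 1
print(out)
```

j=-1, r=8
j == 8 is False; r < 4 is False
→ out = j - 4 = -5
out = (-5)*1 = -5

-5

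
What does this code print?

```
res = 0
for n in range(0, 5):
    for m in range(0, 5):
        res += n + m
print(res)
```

100

n=0,m=0: res = 0+0 = 0
n=0,m=1: res = 0+1 = 1
n=0,m=2: res = 1+2 = 3
n=0,m=3: res = 3+3 = 6
n=0,m=4: res = 6+4 = 10
n=1,m=0: res = 10+1 = 11
n=1,m=1: res = 11+2 = 13
n=1,m=2: res = 13+3 = 16
n=1,m=3: res = 16+4 = 20
n=1,m=4: res = 20+5 = 25
n=2,m=0: res = 25+2 = 27
n=2,m=1: res = 27+3 = 30
n=2,m=2: res = 30+4 = 34
n=2,m=3: res = 34+5 = 39
n=2,m=4: res = 39+6 = 45
n=3,m=0: res = 45+3 = 48
n=3,m=1: res = 48+4 = 52
n=3,m=2: res = 52+5 = 57
n=3,m=3: res = 57+6 = 63
n=3,m=4: res = 63+7 = 70
n=4,m=0: res = 70+4 = 74
n=4,m=1: res = 74+5 = 79
n=4,m=2: res = 79+6 = 85
n=4,m=3: res = 85+7 = 92
n=4,m=4: res = 92+8 = 100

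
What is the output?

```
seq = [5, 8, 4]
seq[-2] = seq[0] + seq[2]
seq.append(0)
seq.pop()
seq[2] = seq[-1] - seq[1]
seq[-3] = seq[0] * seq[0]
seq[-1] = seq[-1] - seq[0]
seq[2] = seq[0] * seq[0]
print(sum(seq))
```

659

seq[-2] = seq[0]+seq[2] = 5+4 = 9 → [5, 9, 4]
append 0 → [5, 9, 4, 0]
pop() removes 0 → [5, 9, 4]
seq[2] = seq[-1]-seq[1] = 4-9 = -5 → [5, 9, -5]
seq[-3] = seq[0]*seq[0] = 5*5 = 25 → [25, 9, -5]
seq[-1] = seq[-1]-seq[0] = (-5)-25 = -30 → [25, 9, -30]
seq[2] = seq[0]*seq[0] = 25*25 = 625 → [25, 9, 625]
sum = 659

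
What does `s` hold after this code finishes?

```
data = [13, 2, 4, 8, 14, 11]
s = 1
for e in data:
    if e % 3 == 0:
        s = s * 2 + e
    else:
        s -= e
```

e=13: not %3==0, s = 1-13 = -12
e=2: not %3==0, s = (-12)-2 = -14
e=4: not %3==0, s = (-14)-4 = -18
e=8: not %3==0, s = (-18)-8 = -26
e=14: not %3==0, s = (-26)-14 = -40
e=11: not %3==0, s = (-40)-11 = -51

-51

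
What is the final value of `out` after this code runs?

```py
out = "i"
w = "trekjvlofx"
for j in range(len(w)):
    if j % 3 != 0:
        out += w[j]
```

j=0: skip
j=1: add 'r' → 'ir'
j=2: add 'e' → 'ire'
j=3: skip
j=4: add 'j' → 'irej'
j=5: add 'v' → 'irejv'
j=6: skip
j=7: add 'o' → 'irejvo'
j=8: add 'f' → 'irejvof'
j=9: skip

'irejvof'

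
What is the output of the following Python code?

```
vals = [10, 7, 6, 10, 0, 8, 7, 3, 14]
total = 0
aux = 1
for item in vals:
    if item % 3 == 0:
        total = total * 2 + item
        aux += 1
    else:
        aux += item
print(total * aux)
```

item=10: not %3==0; aux=11
item=7: not %3==0; aux=18
item=6: %3==0, total = 0*2+6 = 6; aux=19
item=10: not %3==0; aux=29
item=0: %3==0, total = 6*2+0 = 12; aux=30
item=8: not %3==0; aux=38
item=7: not %3==0; aux=45
item=3: %3==0, total = 12*2+3 = 27; aux=46
item=14: not %3==0; aux=60
total*aux = 27*60 = 1620

1620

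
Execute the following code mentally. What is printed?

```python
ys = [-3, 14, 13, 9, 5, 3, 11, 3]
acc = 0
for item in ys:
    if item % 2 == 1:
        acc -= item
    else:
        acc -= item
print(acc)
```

-55

item=-3: odd, acc = 0-(-3) = 3
item=14: not odd, acc = 3-14 = -11
item=13: odd, acc = (-11)-13 = -24
item=9: odd, acc = (-24)-9 = -33
item=5: odd, acc = (-33)-5 = -38
item=3: odd, acc = (-38)-3 = -41
item=11: odd, acc = (-41)-11 = -52
item=3: odd, acc = (-52)-3 = -55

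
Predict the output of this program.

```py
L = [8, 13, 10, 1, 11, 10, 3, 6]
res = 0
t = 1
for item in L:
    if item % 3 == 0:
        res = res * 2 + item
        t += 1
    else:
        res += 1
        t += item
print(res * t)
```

2016

item=8: not %3==0, res = 0+1 = 1; t=9
item=13: not %3==0, res = 1+1 = 2; t=22
item=10: not %3==0, res = 2+1 = 3; t=32
item=1: not %3==0, res = 3+1 = 4; t=33
item=11: not %3==0, res = 4+1 = 5; t=44
item=10: not %3==0, res = 5+1 = 6; t=54
item=3: %3==0, res = 6*2+3 = 15; t=55
item=6: %3==0, res = 15*2+6 = 36; t=56
res*t = 36*56 = 2016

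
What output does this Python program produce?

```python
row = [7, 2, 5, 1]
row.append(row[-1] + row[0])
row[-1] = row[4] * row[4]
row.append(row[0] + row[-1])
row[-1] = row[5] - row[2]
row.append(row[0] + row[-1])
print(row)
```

[7, 2, 5, 1, 64, 66, 73]

append row[-1]+row[0] = 1+7 = 8 → [7, 2, 5, 1, 8]
row[-1] = row[4]*row[4] = 8*8 = 64 → [7, 2, 5, 1, 64]
append row[0]+row[-1] = 7+64 = 71 → [7, 2, 5, 1, 64, 71]
row[-1] = row[5]-row[2] = 71-5 = 66 → [7, 2, 5, 1, 64, 66]
append row[0]+row[-1] = 7+66 = 73 → [7, 2, 5, 1, 64, 66, 73]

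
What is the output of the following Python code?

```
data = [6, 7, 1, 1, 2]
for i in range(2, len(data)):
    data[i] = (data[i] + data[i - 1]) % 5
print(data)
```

[6, 7, 3, 4, 1]

i=2: data[2] = (1+7)%5 = 3 → [6, 7, 3, 1, 2]
i=3: data[3] = (1+3)%5 = 4 → [6, 7, 3, 4, 2]
i=4: data[4] = (2+4)%5 = 1 → [6, 7, 3, 4, 1]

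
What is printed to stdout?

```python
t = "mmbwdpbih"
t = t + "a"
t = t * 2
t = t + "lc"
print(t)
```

mmbwdpbihammbwdpbihalc

+ 'a' → 'mmbwdpbiha'
repeat ×2 → 'mmbwdpbihammbwdpbiha'
+ 'lc' → 'mmbwdpbihammbwdpbihalc'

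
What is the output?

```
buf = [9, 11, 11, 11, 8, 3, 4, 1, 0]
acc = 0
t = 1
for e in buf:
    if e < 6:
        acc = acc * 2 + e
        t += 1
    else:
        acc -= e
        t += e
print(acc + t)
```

-703

e=9: not <6, acc = 0-9 = -9; t=10
e=11: not <6, acc = (-9)-11 = -20; t=21
e=11: not <6, acc = (-20)-11 = -31; t=32
e=11: not <6, acc = (-31)-11 = -42; t=43
e=8: not <6, acc = (-42)-8 = -50; t=51
e=3: <6, acc = (-50)*2+3 = -97; t=52
e=4: <6, acc = (-97)*2+4 = -190; t=53
e=1: <6, acc = (-190)*2+1 = -379; t=54
e=0: <6, acc = (-379)*2+0 = -758; t=55
acc+t = (-758)+55 = -703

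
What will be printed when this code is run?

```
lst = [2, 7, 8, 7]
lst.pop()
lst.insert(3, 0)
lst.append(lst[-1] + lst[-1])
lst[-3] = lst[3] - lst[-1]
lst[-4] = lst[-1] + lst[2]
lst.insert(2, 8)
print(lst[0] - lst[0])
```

pop() removes 7 → [2, 7, 8]
insert 0 at 3 → [2, 7, 8, 0]
append lst[-1]+lst[-1] = 0+0 = 0 → [2, 7, 8, 0, 0]
lst[-3] = lst[3]-lst[-1] = 0-0 = 0 → [2, 7, 0, 0, 0]
lst[-4] = lst[-1]+lst[2] = 0+0 = 0 → [2, 0, 0, 0, 0]
insert 8 at 2 → [2, 0, 8, 0, 0, 0]
lst[0]-lst[0] = 2-2 = 0

0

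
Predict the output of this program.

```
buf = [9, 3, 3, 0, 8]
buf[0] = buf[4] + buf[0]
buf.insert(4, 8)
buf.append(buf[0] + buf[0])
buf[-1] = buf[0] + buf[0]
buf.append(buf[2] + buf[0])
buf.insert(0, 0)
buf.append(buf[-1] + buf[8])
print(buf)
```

[0, 17, 3, 3, 0, 8, 8, 34, 20, 40]

buf[0] = buf[4]+buf[0] = 8+9 = 17 → [17, 3, 3, 0, 8]
insert 8 at 4 → [17, 3, 3, 0, 8, 8]
append buf[0]+buf[0] = 17+17 = 34 → [17, 3, 3, 0, 8, 8, 34]
buf[-1] = buf[0]+buf[0] = 17+17 = 34 → [17, 3, 3, 0, 8, 8, 34]
append buf[2]+buf[0] = 3+17 = 20 → [17, 3, 3, 0, 8, 8, 34, 20]
insert 0 at 0 → [0, 17, 3, 3, 0, 8, 8, 34, 20]
append buf[-1]+buf[8] = 20+20 = 40 → [0, 17, 3, 3, 0, 8, 8, 34, 20, 40]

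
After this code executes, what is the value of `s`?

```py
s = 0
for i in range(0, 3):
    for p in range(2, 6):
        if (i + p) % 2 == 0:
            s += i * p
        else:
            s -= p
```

-2

i=0,p=2: even sum, s = 0+0 = 0
i=0,p=3: odd sum, s = 0-3 = -3
i=0,p=4: even sum, s = (-3)+0 = -3
i=0,p=5: odd sum, s = (-3)-5 = -8
i=1,p=2: odd sum, s = (-8)-2 = -10
i=1,p=3: even sum, s = (-10)+3 = -7
i=1,p=4: odd sum, s = (-7)-4 = -11
i=1,p=5: even sum, s = (-11)+5 = -6
i=2,p=2: even sum, s = (-6)+4 = -2
i=2,p=3: odd sum, s = (-2)-3 = -5
i=2,p=4: even sum, s = (-5)+8 = 3
i=2,p=5: odd sum, s = 3-5 = -2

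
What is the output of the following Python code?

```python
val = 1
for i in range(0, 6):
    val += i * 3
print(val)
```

46

i=0: val = 1+0*3 = 1
i=1: val = 1+1*3 = 4
i=2: val = 4+2*3 = 10
i=3: val = 10+3*3 = 19
i=4: val = 19+4*3 = 31
i=5: val = 31+5*3 = 46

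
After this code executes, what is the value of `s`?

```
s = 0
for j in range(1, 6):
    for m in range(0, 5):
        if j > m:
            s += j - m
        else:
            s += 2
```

55

j=1,m=0: 1>0, s = 0+1 = 1
j=1,m=1: not 1>1, s = 1+2 = 3
j=1,m=2: not 1>2, s = 3+2 = 5
j=1,m=3: not 1>3, s = 5+2 = 7
j=1,m=4: not 1>4, s = 7+2 = 9
j=2,m=0: 2>0, s = 9+2 = 11
j=2,m=1: 2>1, s = 11+1 = 12
j=2,m=2: not 2>2, s = 12+2 = 14
j=2,m=3: not 2>3, s = 14+2 = 16
j=2,m=4: not 2>4, s = 16+2 = 18
j=3,m=0: 3>0, s = 18+3 = 21
j=3,m=1: 3>1, s = 21+2 = 23
j=3,m=2: 3>2, s = 23+1 = 24
j=3,m=3: not 3>3, s = 24+2 = 26
j=3,m=4: not 3>4, s = 26+2 = 28
j=4,m=0: 4>0, s = 28+4 = 32
j=4,m=1: 4>1, s = 32+3 = 35
j=4,m=2: 4>2, s = 35+2 = 37
j=4,m=3: 4>3, s = 37+1 = 38
j=4,m=4: not 4>4, s = 38+2 = 40
j=5,m=0: 5>0, s = 40+5 = 45
j=5,m=1: 5>1, s = 45+4 = 49
j=5,m=2: 5>2, s = 49+3 = 52
j=5,m=3: 5>3, s = 52+2 = 54
j=5,m=4: 5>4, s = 54+1 = 55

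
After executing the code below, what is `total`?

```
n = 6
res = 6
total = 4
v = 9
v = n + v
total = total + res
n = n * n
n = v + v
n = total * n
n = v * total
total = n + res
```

v = 6+9 = 15
total = 4+6 = 10
n = 6*6 = 36
n = 15+15 = 30
n = 10*30 = 300
n = 15*10 = 150
total = 150+6 = 156

156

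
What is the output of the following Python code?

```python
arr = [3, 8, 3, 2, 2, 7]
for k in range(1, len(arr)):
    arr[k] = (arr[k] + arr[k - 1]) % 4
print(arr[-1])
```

k=1: arr[1] = (8+3)%4 = 3 → [3, 3, 3, 2, 2, 7]
k=2: arr[2] = (3+3)%4 = 2 → [3, 3, 2, 2, 2, 7]
k=3: arr[3] = (2+2)%4 = 0 → [3, 3, 2, 0, 2, 7]
k=4: arr[4] = (2+0)%4 = 2 → [3, 3, 2, 0, 2, 7]
k=5: arr[5] = (7+2)%4 = 1 → [3, 3, 2, 0, 2, 1]

1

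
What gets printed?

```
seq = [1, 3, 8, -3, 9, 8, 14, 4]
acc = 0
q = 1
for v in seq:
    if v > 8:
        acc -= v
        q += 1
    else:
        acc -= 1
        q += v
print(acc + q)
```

-5

v=1: not >8, acc = 0-1 = -1; q=2
v=3: not >8, acc = (-1)-1 = -2; q=5
v=8: not >8, acc = (-2)-1 = -3; q=13
v=-3: not >8, acc = (-3)-1 = -4; q=10
v=9: >8, acc = (-4)-9 = -13; q=11
v=8: not >8, acc = (-13)-1 = -14; q=19
v=14: >8, acc = (-14)-14 = -28; q=20
v=4: not >8, acc = (-28)-1 = -29; q=24
acc+q = (-29)+24 = -5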